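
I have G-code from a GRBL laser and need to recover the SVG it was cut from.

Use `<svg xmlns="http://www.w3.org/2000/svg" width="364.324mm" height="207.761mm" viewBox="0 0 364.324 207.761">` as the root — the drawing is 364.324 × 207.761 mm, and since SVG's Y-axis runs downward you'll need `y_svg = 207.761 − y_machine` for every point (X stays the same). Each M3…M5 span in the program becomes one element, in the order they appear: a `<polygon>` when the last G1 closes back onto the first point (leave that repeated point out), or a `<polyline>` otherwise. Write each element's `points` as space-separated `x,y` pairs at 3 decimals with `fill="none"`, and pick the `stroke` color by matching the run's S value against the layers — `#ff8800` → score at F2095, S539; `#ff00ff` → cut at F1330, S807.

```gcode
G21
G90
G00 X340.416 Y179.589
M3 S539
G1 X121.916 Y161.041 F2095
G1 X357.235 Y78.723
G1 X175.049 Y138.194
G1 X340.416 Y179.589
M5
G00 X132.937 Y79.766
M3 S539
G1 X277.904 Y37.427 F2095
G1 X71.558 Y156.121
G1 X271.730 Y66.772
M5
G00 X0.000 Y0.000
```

<svg xmlns="http://www.w3.org/2000/svg" width="364.324mm" height="207.761mm" viewBox="0 0 364.324 207.761">
  <polygon points="340.416,28.172 121.916,46.720 357.235,129.038 175.049,69.567" fill="none" stroke="#ff8800"/>
  <polyline points="132.937,127.995 277.904,170.334 71.558,51.640 271.730,140.989" fill="none" stroke="#ff8800"/>
</svg>

Each laser-on run becomes one SVG element. Flip Y back into SVG space with y_svg = 207.761 − y_machine. Every run uses S539, so all elements get stroke `#ff8800` (score).

Run 1: The run returns to its start, so emit a `<polygon>` with points (Y-flipped): 340.416,28.172 121.916,46.720 357.235,129.038 175.049,69.567.

Run 2: The run is open, so emit a `<polyline>` with points (Y-flipped): 132.937,127.995 277.904,170.334 71.558,51.640 271.730,140.989.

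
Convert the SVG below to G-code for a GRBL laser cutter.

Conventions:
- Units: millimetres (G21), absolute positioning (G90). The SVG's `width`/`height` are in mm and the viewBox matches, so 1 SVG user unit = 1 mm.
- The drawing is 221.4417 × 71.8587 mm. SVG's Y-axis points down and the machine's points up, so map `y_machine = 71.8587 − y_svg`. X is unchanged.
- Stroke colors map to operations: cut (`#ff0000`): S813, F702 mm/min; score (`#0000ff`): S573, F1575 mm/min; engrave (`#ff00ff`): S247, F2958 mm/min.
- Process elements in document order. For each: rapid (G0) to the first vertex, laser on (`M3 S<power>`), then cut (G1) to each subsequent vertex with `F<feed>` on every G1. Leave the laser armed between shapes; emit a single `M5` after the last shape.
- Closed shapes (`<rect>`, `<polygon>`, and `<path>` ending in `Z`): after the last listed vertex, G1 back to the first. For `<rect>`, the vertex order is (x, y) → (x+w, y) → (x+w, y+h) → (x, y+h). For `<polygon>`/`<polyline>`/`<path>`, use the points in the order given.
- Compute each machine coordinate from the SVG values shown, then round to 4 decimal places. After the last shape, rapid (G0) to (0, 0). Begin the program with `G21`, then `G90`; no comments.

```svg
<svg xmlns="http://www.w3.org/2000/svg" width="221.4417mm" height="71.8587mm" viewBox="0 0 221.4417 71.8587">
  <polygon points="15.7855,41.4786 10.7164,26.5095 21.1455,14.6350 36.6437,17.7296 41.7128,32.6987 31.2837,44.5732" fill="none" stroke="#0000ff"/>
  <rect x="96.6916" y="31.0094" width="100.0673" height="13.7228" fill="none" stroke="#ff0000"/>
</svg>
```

G21
G90
G0 X15.7855 Y30.3801
M3 S573
G1 X10.7164 Y45.3492 F1575
G1 X21.1455 Y57.2237 F1575
G1 X36.6437 Y54.1291 F1575
G1 X41.7128 Y39.1600 F1575
G1 X31.2837 Y27.2855 F1575
G1 X15.7855 Y30.3801 F1575
G0 X96.6916 Y40.8493
M3 S813
G1 X196.7589 Y40.8493 F702
G1 X196.7589 Y27.1265 F702
G1 X96.6916 Y27.1265 F702
G1 X96.6916 Y40.8493 F702
M5
G0 X0.0000 Y0.0000

viewBox `0 0 221.4417 71.8587` with mm width/height → 1 unit = 1 mm. Flip: y_m = 71.8587 − y_svg.

**Shape 1** — `<polygon>` regular polygon, stroke `#0000ff` → score (S573, F1575). Machine vertices: (15.7855,30.3801) → (10.7164,45.3492) → (21.1455,57.2237) → (36.6437,54.1291) → (41.7128,39.1600) → (31.2837,27.2855) → (15.7855,30.3801). Closed: final G1 returns to the first vertex.

**Shape 2** — `<rect>` rectangle, stroke `#ff0000` → cut (S813, F702). Machine vertices: (96.6916,40.8493) → (196.7589,40.8493) → (196.7589,27.1265) → (96.6916,27.1265) → (96.6916,40.8493). Closed: final G1 returns to the first vertex.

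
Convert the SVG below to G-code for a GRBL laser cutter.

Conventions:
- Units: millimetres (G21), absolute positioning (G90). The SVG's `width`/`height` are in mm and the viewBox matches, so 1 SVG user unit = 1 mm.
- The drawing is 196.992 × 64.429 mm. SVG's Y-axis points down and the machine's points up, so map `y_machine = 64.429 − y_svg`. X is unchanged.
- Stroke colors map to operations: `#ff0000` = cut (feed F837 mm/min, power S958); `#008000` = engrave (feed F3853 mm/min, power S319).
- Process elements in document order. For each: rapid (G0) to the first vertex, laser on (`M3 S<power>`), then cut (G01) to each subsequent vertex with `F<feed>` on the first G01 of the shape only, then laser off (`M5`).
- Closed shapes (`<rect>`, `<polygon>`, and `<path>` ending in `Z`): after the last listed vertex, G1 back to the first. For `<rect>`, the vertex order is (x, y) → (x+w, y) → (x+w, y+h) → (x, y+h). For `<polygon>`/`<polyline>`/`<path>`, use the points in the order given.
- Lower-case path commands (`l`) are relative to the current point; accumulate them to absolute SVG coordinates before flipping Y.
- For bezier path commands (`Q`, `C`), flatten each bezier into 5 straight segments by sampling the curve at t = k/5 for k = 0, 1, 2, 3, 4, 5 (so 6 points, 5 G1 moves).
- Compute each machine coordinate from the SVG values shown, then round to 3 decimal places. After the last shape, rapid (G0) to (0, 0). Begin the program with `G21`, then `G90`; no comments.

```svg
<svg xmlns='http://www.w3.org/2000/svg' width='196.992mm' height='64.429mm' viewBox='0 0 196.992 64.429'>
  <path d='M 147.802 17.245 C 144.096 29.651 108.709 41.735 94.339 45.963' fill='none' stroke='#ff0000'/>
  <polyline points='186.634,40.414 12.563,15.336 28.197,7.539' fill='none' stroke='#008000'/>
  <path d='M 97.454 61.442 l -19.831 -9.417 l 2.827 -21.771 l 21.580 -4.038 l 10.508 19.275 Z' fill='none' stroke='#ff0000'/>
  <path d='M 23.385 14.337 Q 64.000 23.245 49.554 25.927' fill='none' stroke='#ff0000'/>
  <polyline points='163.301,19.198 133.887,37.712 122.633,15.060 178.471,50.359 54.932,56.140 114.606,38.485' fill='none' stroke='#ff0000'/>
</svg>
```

1 u = 1 mm; y_m = 64.429 − y.

[1] `<path>` cubic bezier, #ff0000→cut S958 F837: (147.802,47.184) → (142.198,39.839) → (131.521,32.934) → (118.298,26.828) → (105.061,21.885) → (94.339,18.466)

[2] `<polyline>` open polyline, #008000→engrave S319 F3853: (186.634,24.015) → (12.563,49.093) → (28.197,56.890)

[3] `<path>` regular polygon, #ff0000→cut S958 F837: (97.454,2.987) → (77.623,12.404) → (80.450,34.175) → (102.030,38.213) → (112.538,18.938) → (97.454,2.987) (closed)

[4] `<path>` quadratic bezier, #ff0000→cut S958 F837: (23.385,50.092) → (37.429,46.778) → (47.067,43.962) → (52.301,41.644) → (53.130,39.824) → (49.554,38.502)

[5] `<polyline>` open polyline, #ff0000→cut S958 F837: (163.301,45.231) → (133.887,26.717) → (122.633,49.369) → (178.471,14.070) → (54.932,8.289) → (114.606,25.944)

G21
G90
G0 X147.802 Y47.184
M3 S958
G01 X142.198 Y39.839 F837
G01 X131.521 Y32.934
G01 X118.298 Y26.828
G01 X105.061 Y21.885
G01 X94.339 Y18.466
M5
G0 X186.634 Y24.015
M3 S319
G01 X12.563 Y49.093 F3853
G01 X28.197 Y56.890
M5
G0 X97.454 Y2.987
M3 S958
G01 X77.623 Y12.404 F837
G01 X80.450 Y34.175
G01 X102.030 Y38.213
G01 X112.538 Y18.938
G01 X97.454 Y2.987
M5
G0 X23.385 Y50.092
M3 S958
G01 X37.429 Y46.778 F837
G01 X47.067 Y43.962
G01 X52.301 Y41.644
G01 X53.130 Y39.824
G01 X49.554 Y38.502
M5
G0 X163.301 Y45.231
M3 S958
G01 X133.887 Y26.717 F837
G01 X122.633 Y49.369
G01 X178.471 Y14.070
G01 X54.932 Y8.289
G01 X114.606 Y25.944
M5
G0 X0.000 Y0.000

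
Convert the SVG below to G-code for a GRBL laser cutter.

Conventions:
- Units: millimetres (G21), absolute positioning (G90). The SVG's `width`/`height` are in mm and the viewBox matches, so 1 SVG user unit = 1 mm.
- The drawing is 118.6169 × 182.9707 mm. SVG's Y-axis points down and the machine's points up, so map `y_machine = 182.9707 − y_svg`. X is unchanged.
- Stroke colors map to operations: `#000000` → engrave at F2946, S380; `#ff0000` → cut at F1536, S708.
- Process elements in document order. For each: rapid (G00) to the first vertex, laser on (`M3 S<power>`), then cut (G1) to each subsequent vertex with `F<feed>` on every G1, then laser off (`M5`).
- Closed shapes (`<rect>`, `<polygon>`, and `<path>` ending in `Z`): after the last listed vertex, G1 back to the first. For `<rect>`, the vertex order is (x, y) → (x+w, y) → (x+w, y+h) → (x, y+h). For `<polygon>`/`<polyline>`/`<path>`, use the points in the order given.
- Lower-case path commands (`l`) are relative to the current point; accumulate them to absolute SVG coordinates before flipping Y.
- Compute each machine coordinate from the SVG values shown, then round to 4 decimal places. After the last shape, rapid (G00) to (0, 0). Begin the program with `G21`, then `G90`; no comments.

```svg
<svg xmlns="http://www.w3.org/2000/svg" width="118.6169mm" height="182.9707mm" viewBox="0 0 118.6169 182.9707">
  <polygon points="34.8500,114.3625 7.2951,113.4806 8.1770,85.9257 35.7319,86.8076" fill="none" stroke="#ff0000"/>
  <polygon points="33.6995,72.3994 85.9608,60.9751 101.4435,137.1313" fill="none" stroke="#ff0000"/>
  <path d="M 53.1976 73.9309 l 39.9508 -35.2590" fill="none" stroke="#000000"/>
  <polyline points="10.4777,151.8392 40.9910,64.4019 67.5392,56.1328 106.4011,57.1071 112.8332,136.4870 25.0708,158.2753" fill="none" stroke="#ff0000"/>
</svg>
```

G21
G90
G00 X34.8500 Y68.6082
M3 S708
G1 X7.2951 Y69.4901 F1536
G1 X8.1770 Y97.0450 F1536
G1 X35.7319 Y96.1631 F1536
G1 X34.8500 Y68.6082 F1536
M5
G00 X33.6995 Y110.5713
M3 S708
G1 X85.9608 Y121.9956 F1536
G1 X101.4435 Y45.8394 F1536
G1 X33.6995 Y110.5713 F1536
M5
G00 X53.1976 Y109.0398
M3 S380
G1 X93.1484 Y144.2988 F2946
M5
G00 X10.4777 Y31.1315
M3 S708
G1 X40.9910 Y118.5688 F1536
G1 X67.5392 Y126.8379 F1536
G1 X106.4011 Y125.8636 F1536
G1 X112.8332 Y46.4837 F1536
G1 X25.0708 Y24.6954 F1536
M5
G00 X0.0000 Y0.0000

1 u = 1 mm; y_m = 182.9707 − y.

[1] `<polygon>` regular polygon, #ff0000→cut S708 F1536: (34.8500,68.6082) → (7.2951,69.4901) → (8.1770,97.0450) → (35.7319,96.1631) → (34.8500,68.6082) (closed)

[2] `<polygon>` closed polygon, #ff0000→cut S708 F1536: (33.6995,110.5713) → (85.9608,121.9956) → (101.4435,45.8394) → (33.6995,110.5713) (closed)

[3] `<path>` line segment, #000000→engrave S380 F2946: (53.1976,109.0398) → (93.1484,144.2988)

[4] `<polyline>` open polyline, #ff0000→cut S708 F1536: (10.4777,31.1315) → (40.9910,118.5688) → (67.5392,126.8379) → (106.4011,125.8636) → (112.8332,46.4837) → (25.0708,24.6954)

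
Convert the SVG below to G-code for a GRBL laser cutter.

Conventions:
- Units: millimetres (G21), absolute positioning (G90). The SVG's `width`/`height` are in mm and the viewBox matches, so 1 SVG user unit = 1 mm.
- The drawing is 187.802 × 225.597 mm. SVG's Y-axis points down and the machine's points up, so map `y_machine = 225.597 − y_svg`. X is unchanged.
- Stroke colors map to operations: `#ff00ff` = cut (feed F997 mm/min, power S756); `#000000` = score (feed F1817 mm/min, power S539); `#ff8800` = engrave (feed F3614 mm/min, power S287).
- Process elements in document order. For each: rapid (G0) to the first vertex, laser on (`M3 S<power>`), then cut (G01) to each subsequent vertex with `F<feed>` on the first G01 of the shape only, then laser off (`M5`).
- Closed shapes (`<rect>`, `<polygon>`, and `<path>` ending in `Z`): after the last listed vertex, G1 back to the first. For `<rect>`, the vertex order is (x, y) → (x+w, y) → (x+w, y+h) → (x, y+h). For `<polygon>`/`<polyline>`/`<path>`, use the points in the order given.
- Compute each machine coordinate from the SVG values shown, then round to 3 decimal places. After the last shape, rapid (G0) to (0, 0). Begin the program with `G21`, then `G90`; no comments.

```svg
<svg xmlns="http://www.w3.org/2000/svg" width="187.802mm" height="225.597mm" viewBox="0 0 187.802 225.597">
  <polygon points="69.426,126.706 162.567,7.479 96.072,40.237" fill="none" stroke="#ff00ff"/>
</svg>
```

1 u = 1 mm; y_m = 225.597 − y.

[1] `<polygon>` closed polygon, #ff00ff→cut S756 F997: (69.426,98.891) → (162.567,218.118) → (96.072,185.360) → (69.426,98.891) (closed)

G21
G90
G0 X69.426 Y98.891
M3 S756
G01 X162.567 Y218.118 F997
G01 X96.072 Y185.360
G01 X69.426 Y98.891
M5
G0 X0.000 Y0.000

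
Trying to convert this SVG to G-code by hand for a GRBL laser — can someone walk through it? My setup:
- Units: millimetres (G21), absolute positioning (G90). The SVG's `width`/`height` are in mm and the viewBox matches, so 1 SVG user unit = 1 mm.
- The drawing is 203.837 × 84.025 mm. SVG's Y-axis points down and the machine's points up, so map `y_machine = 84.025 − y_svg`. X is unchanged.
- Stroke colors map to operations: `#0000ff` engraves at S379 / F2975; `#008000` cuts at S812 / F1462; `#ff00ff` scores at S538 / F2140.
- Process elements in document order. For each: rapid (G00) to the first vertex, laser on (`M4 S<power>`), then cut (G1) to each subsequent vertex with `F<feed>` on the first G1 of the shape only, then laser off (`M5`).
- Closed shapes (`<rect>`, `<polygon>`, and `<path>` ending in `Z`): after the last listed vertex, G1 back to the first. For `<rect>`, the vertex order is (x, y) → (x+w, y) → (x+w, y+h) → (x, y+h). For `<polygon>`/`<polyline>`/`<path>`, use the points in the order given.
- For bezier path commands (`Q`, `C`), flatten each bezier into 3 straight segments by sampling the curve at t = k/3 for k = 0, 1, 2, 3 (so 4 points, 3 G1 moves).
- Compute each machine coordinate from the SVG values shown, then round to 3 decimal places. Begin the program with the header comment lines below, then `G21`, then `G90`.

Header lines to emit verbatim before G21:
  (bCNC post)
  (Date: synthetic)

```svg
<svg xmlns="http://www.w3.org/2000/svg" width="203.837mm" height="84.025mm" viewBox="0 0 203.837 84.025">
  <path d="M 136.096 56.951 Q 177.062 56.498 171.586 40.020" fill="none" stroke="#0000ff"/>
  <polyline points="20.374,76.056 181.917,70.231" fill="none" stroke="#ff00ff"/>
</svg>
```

(bCNC post)
(Date: synthetic)
G21
G90
G00 X136.096 Y27.074
M4 S379
G1 X158.246 Y29.157 F2975
G1 X170.076 Y34.800
G1 X171.586 Y44.005
M5
G00 X20.374 Y7.969
M4 S538
G1 X181.917 Y13.794 F2140
M5

1 u = 1 mm; y_m = 84.025 − y.

[1] `<path>` quadratic bezier, #0000ff→engrave S379 F2975: (136.096,27.074) → (158.246,29.157) → (170.076,34.800) → (171.586,44.005)

[2] `<polyline>` line segment, #ff00ff→score S538 F2140: (20.374,7.969) → (181.917,13.794)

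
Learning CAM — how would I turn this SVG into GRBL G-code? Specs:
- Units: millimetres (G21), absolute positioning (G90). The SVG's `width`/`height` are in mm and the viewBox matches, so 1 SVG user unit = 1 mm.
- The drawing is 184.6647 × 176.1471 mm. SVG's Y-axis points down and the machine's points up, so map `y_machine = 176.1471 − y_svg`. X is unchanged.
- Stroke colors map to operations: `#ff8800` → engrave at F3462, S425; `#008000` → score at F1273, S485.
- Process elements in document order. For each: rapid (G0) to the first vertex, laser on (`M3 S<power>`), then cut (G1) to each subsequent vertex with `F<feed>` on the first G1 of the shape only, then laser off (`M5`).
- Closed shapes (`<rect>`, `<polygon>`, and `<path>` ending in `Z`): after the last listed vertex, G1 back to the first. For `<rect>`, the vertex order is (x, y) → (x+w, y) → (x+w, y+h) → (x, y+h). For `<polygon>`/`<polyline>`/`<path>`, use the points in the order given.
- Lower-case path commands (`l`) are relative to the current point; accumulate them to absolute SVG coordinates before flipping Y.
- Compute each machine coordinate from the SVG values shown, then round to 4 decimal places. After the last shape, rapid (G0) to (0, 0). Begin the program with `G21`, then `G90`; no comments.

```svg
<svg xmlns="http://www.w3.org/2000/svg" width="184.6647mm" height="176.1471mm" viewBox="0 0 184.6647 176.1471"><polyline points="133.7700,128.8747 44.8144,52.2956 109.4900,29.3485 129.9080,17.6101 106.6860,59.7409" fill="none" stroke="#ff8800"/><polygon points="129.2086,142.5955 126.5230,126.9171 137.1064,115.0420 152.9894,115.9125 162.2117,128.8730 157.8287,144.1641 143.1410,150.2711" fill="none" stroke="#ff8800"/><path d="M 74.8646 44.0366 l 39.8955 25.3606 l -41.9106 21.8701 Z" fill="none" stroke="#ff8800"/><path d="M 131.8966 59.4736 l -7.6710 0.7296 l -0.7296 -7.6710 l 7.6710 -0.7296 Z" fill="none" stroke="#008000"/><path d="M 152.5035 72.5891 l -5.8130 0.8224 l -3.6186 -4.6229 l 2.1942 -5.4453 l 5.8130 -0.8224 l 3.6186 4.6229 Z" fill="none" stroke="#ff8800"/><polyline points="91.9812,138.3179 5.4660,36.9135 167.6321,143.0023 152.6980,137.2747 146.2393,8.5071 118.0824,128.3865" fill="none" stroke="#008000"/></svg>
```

1 u = 1 mm; y_m = 176.1471 − y.

[1] `<polyline>` open polyline, #ff8800→engrave S425 F3462: (133.7700,47.2724) → (44.8144,123.8515) → (109.4900,146.7986) → (129.9080,158.5370) → (106.6860,116.4062)

[2] `<polygon>` regular polygon, #ff8800→engrave S425 F3462: (129.2086,33.5516) → (126.5230,49.2300) → (137.1064,61.1051) → (152.9894,60.2346) → (162.2117,47.2741) → (157.8287,31.9830) → (143.1410,25.8760) → (129.2086,33.5516) (closed)

[3] `<path>` regular polygon, #ff8800→engrave S425 F3462: (74.8646,132.1105) → (114.7601,106.7499) → (72.8495,84.8798) → (74.8646,132.1105) (closed)

[4] `<path>` regular polygon, #008000→score S485 F1273: (131.8966,116.6735) → (124.2256,115.9439) → (123.4960,123.6149) → (131.1670,124.3445) → (131.8966,116.6735) (closed)

[5] `<path>` regular polygon, #ff8800→engrave S425 F3462: (152.5035,103.5580) → (146.6905,102.7356) → (143.0719,107.3585) → (145.2661,112.8038) → (151.0791,113.6262) → (154.6977,109.0033) → (152.5035,103.5580) (closed)

[6] `<polyline>` open polyline, #008000→score S485 F1273: (91.9812,37.8292) → (5.4660,139.2336) → (167.6321,33.1448) → (152.6980,38.8724) → (146.2393,167.6400) → (118.0824,47.7606)

G21
G90
G0 X133.7700 Y47.2724
M3 S425
G1 X44.8144 Y123.8515 F3462
G1 X109.4900 Y146.7986
G1 X129.9080 Y158.5370
G1 X106.6860 Y116.4062
M5
G0 X129.2086 Y33.5516
M3 S425
G1 X126.5230 Y49.2300 F3462
G1 X137.1064 Y61.1051
G1 X152.9894 Y60.2346
G1 X162.2117 Y47.2741
G1 X157.8287 Y31.9830
G1 X143.1410 Y25.8760
G1 X129.2086 Y33.5516
M5
G0 X74.8646 Y132.1105
M3 S425
G1 X114.7601 Y106.7499 F3462
G1 X72.8495 Y84.8798
G1 X74.8646 Y132.1105
M5
G0 X131.8966 Y116.6735
M3 S485
G1 X124.2256 Y115.9439 F1273
G1 X123.4960 Y123.6149
G1 X131.1670 Y124.3445
G1 X131.8966 Y116.6735
M5
G0 X152.5035 Y103.5580
M3 S425
G1 X146.6905 Y102.7356 F3462
G1 X143.0719 Y107.3585
G1 X145.2661 Y112.8038
G1 X151.0791 Y113.6262
G1 X154.6977 Y109.0033
G1 X152.5035 Y103.5580
M5
G0 X91.9812 Y37.8292
M3 S485
G1 X5.4660 Y139.2336 F1273
G1 X167.6321 Y33.1448
G1 X152.6980 Y38.8724
G1 X146.2393 Y167.6400
G1 X118.0824 Y47.7606
M5
G0 X0.0000 Y0.0000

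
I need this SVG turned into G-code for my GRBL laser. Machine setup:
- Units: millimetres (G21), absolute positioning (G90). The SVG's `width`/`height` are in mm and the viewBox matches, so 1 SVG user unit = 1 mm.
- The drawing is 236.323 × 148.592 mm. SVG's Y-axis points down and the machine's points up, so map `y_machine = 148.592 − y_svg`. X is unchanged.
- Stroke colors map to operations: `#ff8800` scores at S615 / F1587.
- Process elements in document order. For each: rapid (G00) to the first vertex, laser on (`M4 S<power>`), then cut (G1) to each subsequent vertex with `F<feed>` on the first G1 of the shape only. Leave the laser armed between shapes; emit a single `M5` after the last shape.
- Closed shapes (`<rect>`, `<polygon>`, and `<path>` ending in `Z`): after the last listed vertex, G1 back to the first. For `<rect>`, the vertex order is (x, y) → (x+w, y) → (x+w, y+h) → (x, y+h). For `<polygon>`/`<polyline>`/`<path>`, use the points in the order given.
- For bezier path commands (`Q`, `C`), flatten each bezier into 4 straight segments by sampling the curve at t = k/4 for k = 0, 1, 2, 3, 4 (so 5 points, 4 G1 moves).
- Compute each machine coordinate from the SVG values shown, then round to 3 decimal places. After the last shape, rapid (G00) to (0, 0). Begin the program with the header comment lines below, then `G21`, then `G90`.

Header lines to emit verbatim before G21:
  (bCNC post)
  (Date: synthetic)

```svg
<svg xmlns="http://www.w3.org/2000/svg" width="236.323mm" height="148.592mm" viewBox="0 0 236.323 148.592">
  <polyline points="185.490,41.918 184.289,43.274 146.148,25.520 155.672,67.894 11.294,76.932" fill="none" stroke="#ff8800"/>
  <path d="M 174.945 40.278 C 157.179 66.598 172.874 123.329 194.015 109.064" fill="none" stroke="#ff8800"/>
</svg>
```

viewBox `0 0 236.323 148.592` with mm width/height → 1 unit = 1 mm. Flip: y_m = 148.592 − y_svg.

**Shape 1** — `<polyline>` open polyline, stroke `#ff8800` → score (S615, F1587). Machine vertices: (185.490,106.674) → (184.289,105.318) → (146.148,123.072) → (155.672,80.698) → (11.294,71.660). Open path.

**Shape 2** — `<path>` cubic bezier, stroke `#ff8800` → score (S615, F1587). Control points (SVG): P0=(174.945,40.278), P1=(157.179,66.598), P2=(172.874,123.329), P3=(194.015,109.064); sampled at t=k/4. Machine vertices: (174.945,108.314) → (167.457,84.456) → (169.890,58.702) → (179.618,40.557) → (194.015,39.528). Open path.

(bCNC post)
(Date: synthetic)
G21
G90
G00 X185.490 Y106.674
M4 S615
G1 X184.289 Y105.318 F1587
G1 X146.148 Y123.072
G1 X155.672 Y80.698
G1 X11.294 Y71.660
G00 X174.945 Y108.314
M4 S615
G1 X167.457 Y84.456 F1587
G1 X169.890 Y58.702
G1 X179.618 Y40.557
G1 X194.015 Y39.528
M5
G00 X0.000 Y0.000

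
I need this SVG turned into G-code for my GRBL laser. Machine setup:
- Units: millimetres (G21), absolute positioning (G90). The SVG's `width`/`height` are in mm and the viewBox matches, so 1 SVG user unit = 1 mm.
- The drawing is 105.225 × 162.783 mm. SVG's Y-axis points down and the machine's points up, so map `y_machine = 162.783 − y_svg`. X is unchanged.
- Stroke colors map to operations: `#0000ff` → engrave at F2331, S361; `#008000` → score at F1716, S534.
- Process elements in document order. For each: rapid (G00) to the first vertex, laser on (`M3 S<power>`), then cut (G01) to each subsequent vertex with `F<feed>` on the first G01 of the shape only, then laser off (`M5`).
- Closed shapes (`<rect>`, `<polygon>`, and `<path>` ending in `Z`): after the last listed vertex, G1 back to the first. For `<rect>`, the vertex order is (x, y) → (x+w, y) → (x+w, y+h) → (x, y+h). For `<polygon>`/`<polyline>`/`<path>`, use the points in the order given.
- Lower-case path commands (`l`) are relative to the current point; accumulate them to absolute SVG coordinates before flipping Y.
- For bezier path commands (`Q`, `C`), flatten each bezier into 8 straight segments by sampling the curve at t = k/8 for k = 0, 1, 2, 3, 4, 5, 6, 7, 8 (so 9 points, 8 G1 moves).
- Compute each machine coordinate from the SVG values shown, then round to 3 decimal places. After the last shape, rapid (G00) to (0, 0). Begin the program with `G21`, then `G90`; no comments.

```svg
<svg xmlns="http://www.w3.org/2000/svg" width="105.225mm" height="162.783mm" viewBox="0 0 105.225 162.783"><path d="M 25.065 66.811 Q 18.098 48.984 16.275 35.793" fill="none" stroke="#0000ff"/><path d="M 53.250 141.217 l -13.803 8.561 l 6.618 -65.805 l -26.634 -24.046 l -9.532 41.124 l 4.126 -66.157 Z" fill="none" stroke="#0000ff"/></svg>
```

1 u = 1 mm; y_m = 162.783 − y.

[1] `<path>` quadratic bezier, #0000ff→engrave S361 F2331: (25.065,95.972) → (23.404,100.356) → (21.903,104.596) → (20.563,108.690) → (19.384,112.640) → (18.366,116.445) → (17.508,120.105) → (16.811,123.620) → (16.275,126.990)

[2] `<path>` closed polygon, #0000ff→engrave S361 F2331: (53.250,21.566) → (39.447,13.005) → (46.065,78.810) → (19.431,102.856) → (9.899,61.732) → (14.025,127.889) → (53.250,21.566) (closed)

G21
G90
G00 X25.065 Y95.972
M3 S361
G01 X23.404 Y100.356 F2331
G01 X21.903 Y104.596
G01 X20.563 Y108.690
G01 X19.384 Y112.640
G01 X18.366 Y116.445
G01 X17.508 Y120.105
G01 X16.811 Y123.620
G01 X16.275 Y126.990
M5
G00 X53.250 Y21.566
M3 S361
G01 X39.447 Y13.005 F2331
G01 X46.065 Y78.810
G01 X19.431 Y102.856
G01 X9.899 Y61.732
G01 X14.025 Y127.889
G01 X53.250 Y21.566
M5
G00 X0.000 Y0.000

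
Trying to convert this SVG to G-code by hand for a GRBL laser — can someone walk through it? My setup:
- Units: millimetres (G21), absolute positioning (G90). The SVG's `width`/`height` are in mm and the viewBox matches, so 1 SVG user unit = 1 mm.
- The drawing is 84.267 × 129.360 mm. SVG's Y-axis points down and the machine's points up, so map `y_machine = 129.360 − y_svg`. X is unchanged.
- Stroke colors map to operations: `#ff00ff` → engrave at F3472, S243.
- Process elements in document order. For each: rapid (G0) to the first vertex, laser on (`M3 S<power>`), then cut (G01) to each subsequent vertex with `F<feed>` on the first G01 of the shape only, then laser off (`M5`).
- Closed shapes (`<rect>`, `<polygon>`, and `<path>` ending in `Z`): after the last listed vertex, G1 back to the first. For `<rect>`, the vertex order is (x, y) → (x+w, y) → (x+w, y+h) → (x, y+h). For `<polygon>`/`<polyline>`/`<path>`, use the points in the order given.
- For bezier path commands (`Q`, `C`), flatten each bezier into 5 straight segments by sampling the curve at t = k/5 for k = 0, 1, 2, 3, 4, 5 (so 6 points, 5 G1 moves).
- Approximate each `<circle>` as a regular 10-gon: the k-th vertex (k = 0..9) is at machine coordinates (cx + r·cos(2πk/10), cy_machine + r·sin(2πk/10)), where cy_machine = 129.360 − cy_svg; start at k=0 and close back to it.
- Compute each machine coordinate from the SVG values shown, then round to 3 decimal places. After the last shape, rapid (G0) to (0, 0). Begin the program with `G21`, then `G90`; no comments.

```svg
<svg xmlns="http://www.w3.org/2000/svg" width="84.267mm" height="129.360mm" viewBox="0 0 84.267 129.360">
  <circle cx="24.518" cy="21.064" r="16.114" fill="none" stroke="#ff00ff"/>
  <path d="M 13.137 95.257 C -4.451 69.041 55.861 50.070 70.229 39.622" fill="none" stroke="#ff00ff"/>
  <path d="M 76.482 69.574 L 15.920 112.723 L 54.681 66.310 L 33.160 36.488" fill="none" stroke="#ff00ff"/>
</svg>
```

G21
G90
G0 X40.632 Y108.296
M3 S243
G01 X37.554 Y117.768 F3472
G01 X29.497 Y123.621
G01 X19.539 Y123.621
G01 X11.482 Y117.768
G01 X8.404 Y108.296
G01 X11.482 Y98.824
G01 X19.539 Y92.971
G01 X29.497 Y92.971
G01 X37.554 Y98.824
G01 X40.632 Y108.296
M5
G0 X13.137 Y34.103
M3 S243
G01 X10.941 Y48.953 F3472
G01 X21.497 Y62.003
G01 X38.860 Y73.191
G01 X57.086 Y82.457
G01 X70.229 Y89.738
M5
G0 X76.482 Y59.786
M3 S243
G01 X15.920 Y16.637 F3472
G01 X54.681 Y63.050
G01 X33.160 Y92.872
M5
G0 X0.000 Y0.000

Since the viewBox matches the mm dimensions, user units are millimetres directly. The only transform is the Y-flip y_m = 129.360 − y_svg.

Shape 1 is a circle drawn with `<circle>`. Its stroke #ff00ff means engrave at S243, F3472. After flipping Y the toolpath is (40.632,108.296) → (37.554,117.768) → (29.497,123.621) → (19.539,123.621) → (11.482,117.768) → (8.404,108.296) → (11.482,98.824) → (19.539,92.971) → (29.497,92.971) → (37.554,98.824) → (40.632,108.296), returning to the start.

Shape 2 is a cubic bezier drawn with `<path>`. Its stroke #ff00ff means engrave at S243, F3472. After flipping Y the toolpath is (13.137,34.103) → (10.941,48.953) → (21.497,62.003) → (38.860,73.191) → (57.086,82.457) → (70.229,89.738).

Shape 3 is a open polyline drawn with `<path>`. Its stroke #ff00ff means engrave at S243, F3472. After flipping Y the toolpath is (76.482,59.786) → (15.920,16.637) → (54.681,63.050) → (33.160,92.872).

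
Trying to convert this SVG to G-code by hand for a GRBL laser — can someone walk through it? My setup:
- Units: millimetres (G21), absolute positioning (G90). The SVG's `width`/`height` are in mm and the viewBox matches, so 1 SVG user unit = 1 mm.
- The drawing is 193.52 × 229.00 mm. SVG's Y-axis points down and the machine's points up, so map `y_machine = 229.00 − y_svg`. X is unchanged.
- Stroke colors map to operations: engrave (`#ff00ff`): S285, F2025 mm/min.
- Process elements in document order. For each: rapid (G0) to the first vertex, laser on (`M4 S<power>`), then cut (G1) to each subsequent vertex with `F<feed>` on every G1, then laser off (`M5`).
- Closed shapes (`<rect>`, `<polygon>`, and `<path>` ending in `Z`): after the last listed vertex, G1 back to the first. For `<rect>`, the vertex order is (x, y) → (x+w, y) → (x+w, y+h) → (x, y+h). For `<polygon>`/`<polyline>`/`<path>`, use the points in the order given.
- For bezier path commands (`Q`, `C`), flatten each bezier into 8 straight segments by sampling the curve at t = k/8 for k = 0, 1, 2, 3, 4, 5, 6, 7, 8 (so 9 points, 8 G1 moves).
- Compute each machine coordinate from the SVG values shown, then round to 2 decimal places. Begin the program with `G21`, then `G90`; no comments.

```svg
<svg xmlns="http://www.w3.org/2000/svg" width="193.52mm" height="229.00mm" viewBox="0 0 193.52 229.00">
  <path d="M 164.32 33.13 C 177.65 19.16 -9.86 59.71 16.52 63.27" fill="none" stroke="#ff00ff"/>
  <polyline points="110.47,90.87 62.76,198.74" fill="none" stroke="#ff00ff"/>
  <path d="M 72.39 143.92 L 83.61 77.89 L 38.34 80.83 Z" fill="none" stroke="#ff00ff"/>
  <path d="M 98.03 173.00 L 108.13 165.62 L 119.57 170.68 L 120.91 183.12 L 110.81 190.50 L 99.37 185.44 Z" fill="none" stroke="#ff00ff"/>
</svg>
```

G21
G90
G0 X164.32 Y195.87
M4 S285
G1 X160.71 Y198.73 F2025
G1 X143.14 Y197.55 F2025
G1 X116.46 Y193.41 F2025
G1 X85.53 Y187.37 F2025
G1 X55.21 Y180.51 F2025
G1 X30.36 Y173.91 F2025
G1 X15.84 Y168.62 F2025
G1 X16.52 Y165.73 F2025
M5
G0 X110.47 Y138.13
M4 S285
G1 X62.76 Y30.26 F2025
M5
G0 X72.39 Y85.08
M4 S285
G1 X83.61 Y151.11 F2025
G1 X38.34 Y148.17 F2025
G1 X72.39 Y85.08 F2025
M5
G0 X98.03 Y56.00
M4 S285
G1 X108.13 Y63.38 F2025
G1 X119.57 Y58.32 F2025
G1 X120.91 Y45.88 F2025
G1 X110.81 Y38.50 F2025
G1 X99.37 Y43.56 F2025
G1 X98.03 Y56.00 F2025
M5

1 u = 1 mm; y_m = 229.00 − y.

[1] `<path>` cubic bezier, #ff00ff→engrave S285 F2025: (164.32,195.87) → (160.71,198.73) → (143.14,197.55) → (116.46,193.41) → (85.53,187.37) → (55.21,180.51) → (30.36,173.91) → (15.84,168.62) → (16.52,165.73)

[2] `<polyline>` line segment, #ff00ff→engrave S285 F2025: (110.47,138.13) → (62.76,30.26)

[3] `<path>` closed polygon, #ff00ff→engrave S285 F2025: (72.39,85.08) → (83.61,151.11) → (38.34,148.17) → (72.39,85.08) (closed)

[4] `<path>` regular polygon, #ff00ff→engrave S285 F2025: (98.03,56.00) → (108.13,63.38) → (119.57,58.32) → (120.91,45.88) → (110.81,38.50) → (99.37,43.56) → (98.03,56.00) (closed)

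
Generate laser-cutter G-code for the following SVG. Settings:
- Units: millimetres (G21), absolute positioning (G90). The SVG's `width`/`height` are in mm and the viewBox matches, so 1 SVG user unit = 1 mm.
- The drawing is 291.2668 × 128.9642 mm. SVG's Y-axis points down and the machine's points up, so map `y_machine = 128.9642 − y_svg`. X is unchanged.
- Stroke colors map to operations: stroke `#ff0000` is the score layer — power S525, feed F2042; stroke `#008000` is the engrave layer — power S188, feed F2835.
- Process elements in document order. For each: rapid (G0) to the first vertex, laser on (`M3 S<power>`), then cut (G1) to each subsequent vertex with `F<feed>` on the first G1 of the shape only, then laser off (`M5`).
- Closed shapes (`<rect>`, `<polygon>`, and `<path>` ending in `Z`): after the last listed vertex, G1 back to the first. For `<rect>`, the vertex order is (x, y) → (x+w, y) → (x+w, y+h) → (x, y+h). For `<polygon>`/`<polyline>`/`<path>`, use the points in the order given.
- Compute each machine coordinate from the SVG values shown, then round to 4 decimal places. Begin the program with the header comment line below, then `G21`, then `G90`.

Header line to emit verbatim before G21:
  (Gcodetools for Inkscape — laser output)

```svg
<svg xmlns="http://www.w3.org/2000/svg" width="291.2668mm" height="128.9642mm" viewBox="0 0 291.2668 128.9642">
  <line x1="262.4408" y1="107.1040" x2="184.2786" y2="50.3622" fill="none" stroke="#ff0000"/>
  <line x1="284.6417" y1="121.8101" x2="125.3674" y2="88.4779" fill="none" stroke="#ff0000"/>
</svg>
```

1 u = 1 mm; y_m = 128.9642 − y.

[1] `<line>` line segment, #ff0000→score S525 F2042: (262.4408,21.8602) → (184.2786,78.6020)

[2] `<line>` line segment, #ff0000→score S525 F2042: (284.6417,7.1541) → (125.3674,40.4863)

(Gcodetools for Inkscape — laser output)
G21
G90
G0 X262.4408 Y21.8602
M3 S525
G1 X184.2786 Y78.6020 F2042
M5
G0 X284.6417 Y7.1541
M3 S525
G1 X125.3674 Y40.4863 F2042
M5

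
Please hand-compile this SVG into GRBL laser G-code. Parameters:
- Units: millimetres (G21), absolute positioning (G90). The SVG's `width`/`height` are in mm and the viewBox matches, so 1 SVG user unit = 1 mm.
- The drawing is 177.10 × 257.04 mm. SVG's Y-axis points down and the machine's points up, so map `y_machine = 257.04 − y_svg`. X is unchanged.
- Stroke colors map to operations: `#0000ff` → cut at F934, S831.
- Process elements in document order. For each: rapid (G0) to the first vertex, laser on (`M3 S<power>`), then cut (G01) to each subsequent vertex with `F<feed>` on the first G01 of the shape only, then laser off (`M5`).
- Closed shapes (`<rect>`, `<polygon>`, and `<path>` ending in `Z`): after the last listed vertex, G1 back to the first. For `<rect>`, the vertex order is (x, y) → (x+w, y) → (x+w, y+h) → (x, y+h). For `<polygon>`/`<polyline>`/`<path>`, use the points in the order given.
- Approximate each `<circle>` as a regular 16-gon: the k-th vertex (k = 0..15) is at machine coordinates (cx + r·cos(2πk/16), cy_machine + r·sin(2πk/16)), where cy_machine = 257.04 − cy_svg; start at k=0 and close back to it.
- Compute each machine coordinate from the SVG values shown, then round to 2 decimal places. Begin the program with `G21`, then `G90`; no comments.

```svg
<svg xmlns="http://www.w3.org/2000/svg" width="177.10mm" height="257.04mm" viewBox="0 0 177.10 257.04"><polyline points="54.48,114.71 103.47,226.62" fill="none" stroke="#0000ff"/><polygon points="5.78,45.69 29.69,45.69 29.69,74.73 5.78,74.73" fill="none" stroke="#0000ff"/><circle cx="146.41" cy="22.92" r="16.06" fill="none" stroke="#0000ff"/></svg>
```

Since the viewBox matches the mm dimensions, user units are millimetres directly. The only transform is the Y-flip y_m = 257.04 − y_svg.

Shape 1 is a line segment drawn with `<polyline>`. Its stroke #0000ff means cut at S831, F934. After flipping Y the toolpath is (54.48,142.33) → (103.47,30.42).

Shape 2 is a rectangle drawn with `<polygon>`. Its stroke #0000ff means cut at S831, F934. After flipping Y the toolpath is (5.78,211.35) → (29.69,211.35) → (29.69,182.31) → (5.78,182.31) → (5.78,211.35), returning to the start.

Shape 3 is a circle drawn with `<circle>`. Its stroke #0000ff means cut at S831, F934. After flipping Y the toolpath is (162.47,234.12) → (161.25,240.27) → (157.77,245.48) → (152.56,248.96) → (146.41,250.18) → (140.26,248.96) → (135.05,245.48) → (131.57,240.27) → (130.35,234.12) → (131.57,227.97) → (135.05,222.76) → (140.26,219.28) → (146.41,218.06) → (152.56,219.28) → (157.77,222.76) → (161.25,227.97) → (162.47,234.12), returning to the start.

G21
G90
G0 X54.48 Y142.33
M3 S831
G01 X103.47 Y30.42 F934
M5
G0 X5.78 Y211.35
M3 S831
G01 X29.69 Y211.35 F934
G01 X29.69 Y182.31
G01 X5.78 Y182.31
G01 X5.78 Y211.35
M5
G0 X162.47 Y234.12
M3 S831
G01 X161.25 Y240.27 F934
G01 X157.77 Y245.48
G01 X152.56 Y248.96
G01 X146.41 Y250.18
G01 X140.26 Y248.96
G01 X135.05 Y245.48
G01 X131.57 Y240.27
G01 X130.35 Y234.12
G01 X131.57 Y227.97
G01 X135.05 Y222.76
G01 X140.26 Y219.28
G01 X146.41 Y218.06
G01 X152.56 Y219.28
G01 X157.77 Y222.76
G01 X161.25 Y227.97
G01 X162.47 Y234.12
M5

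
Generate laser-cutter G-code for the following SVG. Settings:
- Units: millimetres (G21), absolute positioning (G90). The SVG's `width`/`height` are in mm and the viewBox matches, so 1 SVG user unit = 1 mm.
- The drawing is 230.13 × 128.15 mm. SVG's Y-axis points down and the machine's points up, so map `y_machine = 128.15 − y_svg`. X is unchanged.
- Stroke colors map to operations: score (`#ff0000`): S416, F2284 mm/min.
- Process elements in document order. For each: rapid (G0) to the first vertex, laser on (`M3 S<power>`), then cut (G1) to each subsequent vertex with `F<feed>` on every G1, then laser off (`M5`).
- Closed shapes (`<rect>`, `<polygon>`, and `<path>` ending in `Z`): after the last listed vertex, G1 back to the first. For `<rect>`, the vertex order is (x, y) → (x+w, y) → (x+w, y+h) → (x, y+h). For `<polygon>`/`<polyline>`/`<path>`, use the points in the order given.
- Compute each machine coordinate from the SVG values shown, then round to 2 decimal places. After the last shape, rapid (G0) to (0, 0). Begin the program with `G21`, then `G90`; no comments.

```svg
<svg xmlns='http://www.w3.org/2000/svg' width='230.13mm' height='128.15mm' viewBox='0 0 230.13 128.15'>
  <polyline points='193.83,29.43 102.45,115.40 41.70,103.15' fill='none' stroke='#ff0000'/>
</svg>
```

Since the viewBox matches the mm dimensions, user units are millimetres directly. The only transform is the Y-flip y_m = 128.15 − y_svg.

Shape 1 is a open polyline drawn with `<polyline>`. Its stroke #ff0000 means score at S416, F2284. After flipping Y the toolpath is (193.83,98.72) → (102.45,12.75) → (41.70,25.00).

G21
G90
G0 X193.83 Y98.72
M3 S416
G1 X102.45 Y12.75 F2284
G1 X41.70 Y25.00 F2284
M5
G0 X0.00 Y0.00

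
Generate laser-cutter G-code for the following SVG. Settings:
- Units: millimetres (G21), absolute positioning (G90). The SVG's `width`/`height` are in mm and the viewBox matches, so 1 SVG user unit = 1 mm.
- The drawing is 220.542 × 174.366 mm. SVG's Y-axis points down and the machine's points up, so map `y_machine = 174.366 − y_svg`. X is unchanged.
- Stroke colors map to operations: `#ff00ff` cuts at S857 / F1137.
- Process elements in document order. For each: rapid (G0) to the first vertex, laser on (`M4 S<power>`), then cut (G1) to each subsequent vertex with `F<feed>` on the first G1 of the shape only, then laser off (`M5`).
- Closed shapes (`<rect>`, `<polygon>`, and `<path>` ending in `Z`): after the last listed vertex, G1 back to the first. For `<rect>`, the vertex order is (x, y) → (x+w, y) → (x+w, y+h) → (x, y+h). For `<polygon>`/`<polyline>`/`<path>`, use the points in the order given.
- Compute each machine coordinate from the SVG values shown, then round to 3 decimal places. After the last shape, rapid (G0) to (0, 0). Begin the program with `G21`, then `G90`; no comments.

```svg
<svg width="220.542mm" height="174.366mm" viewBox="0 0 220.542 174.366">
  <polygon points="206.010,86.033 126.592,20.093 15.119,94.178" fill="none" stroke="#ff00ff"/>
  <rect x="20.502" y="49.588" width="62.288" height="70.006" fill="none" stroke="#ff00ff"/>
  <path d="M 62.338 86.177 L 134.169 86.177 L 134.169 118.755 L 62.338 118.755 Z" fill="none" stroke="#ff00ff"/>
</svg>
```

G21
G90
G0 X206.010 Y88.333
M4 S857
G1 X126.592 Y154.273 F1137
G1 X15.119 Y80.188
G1 X206.010 Y88.333
M5
G0 X20.502 Y124.778
M4 S857
G1 X82.790 Y124.778 F1137
G1 X82.790 Y54.772
G1 X20.502 Y54.772
G1 X20.502 Y124.778
M5
G0 X62.338 Y88.189
M4 S857
G1 X134.169 Y88.189 F1137
G1 X134.169 Y55.611
G1 X62.338 Y55.611
G1 X62.338 Y88.189
M5
G0 X0.000 Y0.000

viewBox `0 0 220.542 174.366` with mm width/height → 1 unit = 1 mm. Flip: y_m = 174.366 − y_svg.

**Shape 1** — `<polygon>` closed polygon, stroke `#ff00ff` → cut (S857, F1137). Machine vertices: (206.010,88.333) → (126.592,154.273) → (15.119,80.188) → (206.010,88.333). Closed: final G1 returns to the first vertex.

**Shape 2** — `<rect>` rectangle, stroke `#ff00ff` → cut (S857, F1137). Machine vertices: (20.502,124.778) → (82.790,124.778) → (82.790,54.772) → (20.502,54.772) → (20.502,124.778). Closed: final G1 returns to the first vertex.

**Shape 3** — `<path>` rectangle, stroke `#ff00ff` → cut (S857, F1137). Machine vertices: (62.338,88.189) → (134.169,88.189) → (134.169,55.611) → (62.338,55.611) → (62.338,88.189). Closed: final G1 returns to the first vertex.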